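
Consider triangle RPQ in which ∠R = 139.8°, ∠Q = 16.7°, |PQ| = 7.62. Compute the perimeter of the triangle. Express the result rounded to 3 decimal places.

perimeter ≈ 15.720

The third angle is ∠P = 180° − ∠Q − ∠R = 23.50°.
Law of sines: |QR| = |PQ|·sin P/sin R ≈ 4.7075.
Law of sines: |RP| = |PQ|·sin Q/sin R ≈ 3.3925.
Semiperimeter s = (7.62+4.7075+3.3925)/2 = 7.86.
Perimeter = 7.62 + 4.7075 + 3.3925 = 15.72.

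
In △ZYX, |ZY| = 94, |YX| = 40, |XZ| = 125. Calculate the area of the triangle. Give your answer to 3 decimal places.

area ≈ 1360.714

Semiperimeter s = (40 + 125 + 94)/2 = 129.5.
Heron's formula: area = √(129.5·89.5·4.5·35.5) ≈ 1360.7.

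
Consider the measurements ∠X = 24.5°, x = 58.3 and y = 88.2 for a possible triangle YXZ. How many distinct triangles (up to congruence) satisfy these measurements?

2

y·sin X = 88.2·sin(24.5°) ≈ 36.58.
Since y sin X < x < y (36.58 < 58.3 < 88.2), two triangles exist.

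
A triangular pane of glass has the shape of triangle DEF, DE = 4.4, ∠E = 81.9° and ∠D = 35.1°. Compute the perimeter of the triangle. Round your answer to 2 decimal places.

The third angle is ∠F = 180° − ∠D − ∠E = 63.00°.
Law of sines: EF = DE·sin D/sin F ≈ 2.8395.
Law of sines: FD = DE·sin E/sin F ≈ 4.889.
Semiperimeter s = (2.8395+4.889+4.4)/2 = 6.0642.
Perimeter = 2.8395 + 4.889 + 4.4 = 12.128.

perimeter ≈ 12.13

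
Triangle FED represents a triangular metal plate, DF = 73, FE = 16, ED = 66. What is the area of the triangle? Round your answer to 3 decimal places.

496.642

Semiperimeter s = (66 + 73 + 16)/2 = 77.5.
Heron's formula: area = √(77.5·11.5·4.5·61.5) ≈ 496.64.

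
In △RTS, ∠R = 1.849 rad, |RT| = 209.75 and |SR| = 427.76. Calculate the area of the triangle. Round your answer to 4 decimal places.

area ≈ 43136.4259

Area = ½·|SR|·|RT|·sin R ≈ 43136.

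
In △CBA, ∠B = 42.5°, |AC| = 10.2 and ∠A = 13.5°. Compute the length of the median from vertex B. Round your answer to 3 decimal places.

The third angle is ∠C = 180° − ∠B − ∠A = 124.00°.
Law of sines: |BA| = |AC|·sin C/sin B ≈ 12.517.
Law of sines: |CB| = |AC|·sin A/sin B ≈ 3.5245.
Median from B: ½√(2·|CB|² + 2·|BA|² − |AC|²) ≈ 7.6508.

7.651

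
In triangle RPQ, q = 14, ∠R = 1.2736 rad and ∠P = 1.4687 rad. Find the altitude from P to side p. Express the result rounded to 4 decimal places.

h_P ≈ 13.3863

The third angle is ∠Q = π − ∠R − ∠P = 0.3993 rad.
Law of sines: r = q·sin R/sin Q ≈ 34.433.
Law of sines: p = q·sin P/sin Q ≈ 35.824.
Area = ½·q·r·sin P ≈ 239.77.
The altitude from P has length 2·area/p ≈ 13.386.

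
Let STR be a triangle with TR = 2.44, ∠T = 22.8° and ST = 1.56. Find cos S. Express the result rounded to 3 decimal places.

By the law of cosines, RS² = ST² + TR² − 2·ST·TR·cos T = 1.3692, so RS ≈ 1.1701.
Law of cosines again: cos S = (RS² + ST² − TR²)/(2·RS·ST) ≈ -0.58911, so ∠S ≈ 126.09°.

cos S ≈ -0.589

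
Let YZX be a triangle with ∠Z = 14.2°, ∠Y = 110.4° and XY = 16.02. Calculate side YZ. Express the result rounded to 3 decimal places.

53.756

The third angle is ∠X = 180° − ∠Y − ∠Z = 55.40°.
Law of sines: YZ = XY·sin X/sin Z ≈ 53.756.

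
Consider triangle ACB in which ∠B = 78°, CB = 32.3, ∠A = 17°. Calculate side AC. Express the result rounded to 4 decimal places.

The third angle is ∠C = 180° − ∠B − ∠A = 85.00°.
Law of sines: AC = CB·sin B/sin A ≈ 108.06.

108.0616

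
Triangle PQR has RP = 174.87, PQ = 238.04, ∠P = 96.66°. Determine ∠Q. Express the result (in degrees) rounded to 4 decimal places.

By the law of cosines, QR² = RP² + PQ² − 2·RP·PQ·cos P = 96898, so QR ≈ 311.28.
Law of cosines again: cos Q = (PQ² + QR² − RP²)/(2·PQ·QR) ≈ 0.82986, so ∠Q ≈ 33.92°.

∠Q ≈ 33.9161°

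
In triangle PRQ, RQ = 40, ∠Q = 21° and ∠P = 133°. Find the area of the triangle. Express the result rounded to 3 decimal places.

171.844

The third angle is ∠R = 180° − ∠Q − ∠P = 26.00°.
Law of sines: QP = RQ·sin R/sin P ≈ 23.976.
Law of sines: PR = RQ·sin Q/sin P ≈ 19.6.
Area = ½·RQ·QP·sin Q ≈ 171.84.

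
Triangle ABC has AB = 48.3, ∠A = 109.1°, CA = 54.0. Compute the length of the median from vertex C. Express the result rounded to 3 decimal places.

By the law of cosines, BC² = CA² + AB² − 2·CA·AB·cos A = 6955.8, so BC ≈ 83.401.
Median from C: ½√(2·BC² + 2·CA² − AB²) ≈ 65.975.

m_C ≈ 65.975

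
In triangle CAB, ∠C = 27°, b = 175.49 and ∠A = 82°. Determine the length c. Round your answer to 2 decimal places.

84.26

The third angle is ∠B = 180° − ∠C − ∠A = 71.00°.
Law of sines: c = b·sin C/sin B ≈ 84.261.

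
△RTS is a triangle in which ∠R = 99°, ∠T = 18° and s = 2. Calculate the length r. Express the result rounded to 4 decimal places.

The third angle is ∠S = 180° − ∠R − ∠T = 63.00°.
Law of sines: r = s·sin R/sin S ≈ 2.217.

2.2170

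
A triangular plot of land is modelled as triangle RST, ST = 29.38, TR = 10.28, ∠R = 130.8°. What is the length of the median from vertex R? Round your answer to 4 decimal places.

8.4033

Law of sines: sin S = TR·sin R/ST ≈ 0.26487.
Since ST ≥ TR, only the acute value applies: ∠S ≈ 15.36°.
Then ∠T = 180° − ∠R − ∠S ≈ 33.84°.
Law of sines gives RS = ST·sin T/sin R ≈ 21.613.
Median from R: ½√(2·TR² + 2·RS² − ST²) ≈ 8.4033.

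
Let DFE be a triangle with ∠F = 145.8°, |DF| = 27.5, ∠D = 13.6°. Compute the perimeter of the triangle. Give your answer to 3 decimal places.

The third angle is ∠E = 180° − ∠D − ∠F = 20.60°.
Law of sines: |FE| = |DF|·sin D/sin E ≈ 18.379.
Law of sines: |ED| = |DF|·sin F/sin E ≈ 43.933.
Semiperimeter s = (18.379+43.933+27.5)/2 = 44.906.
Perimeter = 18.379 + 43.933 + 27.5 = 89.811.

89.811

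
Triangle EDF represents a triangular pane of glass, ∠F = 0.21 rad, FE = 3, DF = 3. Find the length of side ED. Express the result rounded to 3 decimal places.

By the law of cosines, ED² = DF² + FE² − 2·DF·FE·cos F = 0.39544, so ED ≈ 0.62884.

0.629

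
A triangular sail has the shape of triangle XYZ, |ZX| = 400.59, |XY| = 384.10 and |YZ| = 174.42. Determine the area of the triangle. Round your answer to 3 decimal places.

Semiperimeter s = (174.42 + 400.59 + 384.1)/2 = 479.56.
Heron's formula: area = √(479.56·305.13·78.965·95.455) ≈ 33211.

33210.995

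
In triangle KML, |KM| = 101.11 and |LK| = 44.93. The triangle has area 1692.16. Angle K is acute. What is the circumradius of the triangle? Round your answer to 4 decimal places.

From area = ½·|LK|·|KM|·sin K, we get sin K = 2·area/(|LK|·|KM|) ≈ 0.74497.
Taking the acute solution, ∠K ≈ 48.16°.
Law of cosines then gives |ML| ≈ 78.619.
Circumradius = |ML|/(2 sin K) ≈ 52.766.

R ≈ 52.7661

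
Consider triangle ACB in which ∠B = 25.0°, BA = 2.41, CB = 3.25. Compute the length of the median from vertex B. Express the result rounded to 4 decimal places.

m_B ≈ 2.7644

By the law of cosines, AC² = CB² + BA² − 2·CB·BA·cos B = 2.1733, so AC ≈ 1.4742.
Median from B: ½√(2·CB² + 2·BA² − AC²) ≈ 2.7644.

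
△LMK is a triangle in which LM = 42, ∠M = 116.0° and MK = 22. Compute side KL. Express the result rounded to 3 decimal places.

55.300

By the law of cosines, KL² = LM² + MK² − 2·LM·MK·cos M = 3058.1, so KL ≈ 55.3.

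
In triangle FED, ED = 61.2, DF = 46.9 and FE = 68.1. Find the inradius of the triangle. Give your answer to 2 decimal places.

15.86

Semiperimeter s = (61.2 + 46.9 + 68.1)/2 = 88.1.
Heron's formula: area = √(88.1·26.9·41.2·20) ≈ 1397.4.
Inradius = area/s = 1397.4/88.1 ≈ 15.862.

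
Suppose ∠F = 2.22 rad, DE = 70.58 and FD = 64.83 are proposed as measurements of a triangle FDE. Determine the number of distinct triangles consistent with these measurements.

1

FD·sin F = 64.83·sin(2.22 rad) ≈ 51.64.
Since ∠F is not acute, a triangle exists only if DE > FD; here DE > FD, so there is exactly one triangle.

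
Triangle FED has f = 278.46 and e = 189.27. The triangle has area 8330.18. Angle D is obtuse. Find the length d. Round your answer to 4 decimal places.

From area = ½·f·e·sin D, we get sin D = 2·area/(f·e) ≈ 0.31611.
Taking the obtuse solution, ∠D ≈ 161.57°.
Law of cosines then gives d ≈ 461.92.

461.9158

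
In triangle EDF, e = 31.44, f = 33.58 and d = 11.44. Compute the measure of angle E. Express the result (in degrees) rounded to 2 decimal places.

By the law of cosines, cos E = (d² + f² − e²) / (2·d·f) ≈ 0.35144, so ∠E ≈ 69.42°.

69.42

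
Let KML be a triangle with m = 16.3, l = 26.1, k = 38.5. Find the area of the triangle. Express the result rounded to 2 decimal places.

165.33

Semiperimeter s = (38.5 + 16.3 + 26.1)/2 = 40.45.
Heron's formula: area = √(40.45·1.95·24.15·14.35) ≈ 165.33.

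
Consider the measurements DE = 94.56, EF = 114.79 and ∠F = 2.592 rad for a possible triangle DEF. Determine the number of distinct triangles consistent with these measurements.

0

EF·sin F = 114.79·sin(2.592 rad) ≈ 59.96.
Since ∠F is not acute, a triangle exists only if DE > EF; here DE ≤ EF, so there is no triangle.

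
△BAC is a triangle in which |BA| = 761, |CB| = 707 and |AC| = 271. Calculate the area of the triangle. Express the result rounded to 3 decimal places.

Semiperimeter s = (271 + 707 + 761)/2 = 869.5.
Heron's formula: area = √(869.5·598.5·162.5·108.5) ≈ 95787.

area ≈ 95787.408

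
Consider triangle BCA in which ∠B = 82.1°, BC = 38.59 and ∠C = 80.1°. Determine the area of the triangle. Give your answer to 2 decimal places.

2376.70

The third angle is ∠A = 180° − ∠B − ∠C = 17.80°.
Law of sines: CA = BC·sin B/sin A ≈ 125.04.
Law of sines: AB = BC·sin C/sin A ≈ 124.36.
Area = ½·BC·CA·sin C ≈ 2376.7.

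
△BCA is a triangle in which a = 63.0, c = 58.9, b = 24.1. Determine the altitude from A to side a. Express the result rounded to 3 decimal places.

22.522

Semiperimeter s = (24.1 + 58.9 + 63)/2 = 73.
Heron's formula: area = √(73·48.9·14.1·10) ≈ 709.46.
The altitude from A has length 2·area/a ≈ 22.522.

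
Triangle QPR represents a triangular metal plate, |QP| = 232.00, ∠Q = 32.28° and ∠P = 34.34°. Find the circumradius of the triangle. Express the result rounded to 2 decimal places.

126.38

The third angle is ∠R = 180° − ∠Q − ∠P = 113.38°.
Law of sines: |PR| = |QP|·sin Q/sin R ≈ 134.98.
Law of sines: |RQ| = |QP|·sin P/sin R ≈ 142.58.
Circumradius = |QP|/(2 sin R) ≈ 126.38.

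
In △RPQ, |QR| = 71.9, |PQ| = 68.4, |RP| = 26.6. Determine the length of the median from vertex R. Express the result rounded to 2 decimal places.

Median from R: ½√(2·|QR|² + 2·|RP|² − |PQ|²) ≈ 42.059.

m_R ≈ 42.06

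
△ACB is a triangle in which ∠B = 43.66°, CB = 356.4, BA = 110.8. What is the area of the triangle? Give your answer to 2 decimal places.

Area = ½·CB·BA·sin B ≈ 13631.

area ≈ 13631.20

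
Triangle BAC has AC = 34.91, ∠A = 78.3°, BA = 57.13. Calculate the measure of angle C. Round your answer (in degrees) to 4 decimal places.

By the law of cosines, CB² = BA² + AC² − 2·BA·AC·cos A = 3673.7, so CB ≈ 60.611.
Law of cosines again: cos C = (AC² + CB² − BA²)/(2·AC·CB) ≈ 0.38483, so ∠C ≈ 67.37°.

∠C ≈ 67.3669°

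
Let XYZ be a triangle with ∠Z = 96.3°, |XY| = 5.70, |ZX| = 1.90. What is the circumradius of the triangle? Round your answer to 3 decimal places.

Law of sines: sin Y = |ZX|·sin Z/|XY| ≈ 0.33132.
Since |XY| ≥ |ZX|, only the acute value applies: ∠Y ≈ 19.35°.
Then ∠X = 180° − ∠Z − ∠Y ≈ 64.35°.
Law of sines gives |YZ| = |XY|·sin X/sin Z ≈ 5.1696.
Circumradius = |XY|/(2 sin Z) ≈ 2.8673.

2.867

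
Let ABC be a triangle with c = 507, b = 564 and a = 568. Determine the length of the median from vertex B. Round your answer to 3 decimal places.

m_B ≈ 458.598

Median from B: ½√(2·c² + 2·a² − b²) ≈ 458.6.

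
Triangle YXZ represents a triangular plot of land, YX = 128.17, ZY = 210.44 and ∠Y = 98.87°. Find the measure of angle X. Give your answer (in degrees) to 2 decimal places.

∠X ≈ 52.31°

By the law of cosines, XZ² = ZY² + YX² − 2·ZY·YX·cos Y = 69030, so XZ ≈ 262.74.
Law of cosines again: cos X = (YX² + XZ² − ZY²)/(2·YX·XZ) ≈ 0.61133, so ∠X ≈ 52.31°.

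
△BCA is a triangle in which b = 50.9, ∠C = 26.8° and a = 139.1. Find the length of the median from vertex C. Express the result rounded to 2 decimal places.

By the law of cosines, c² = a² + b² − 2·a·b·cos C = 9300.3, so c ≈ 96.438.
Median from C: ½√(2·a² + 2·b² − c²) ≈ 92.977.

92.98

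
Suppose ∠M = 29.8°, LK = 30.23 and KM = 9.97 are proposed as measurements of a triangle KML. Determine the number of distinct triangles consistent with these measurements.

1

KM·sin M = 9.97·sin(29.8°) ≈ 4.955.
Since LK ≥ KM, exactly one triangle exists.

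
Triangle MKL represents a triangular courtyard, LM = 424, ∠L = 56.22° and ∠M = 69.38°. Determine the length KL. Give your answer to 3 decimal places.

488.054

The third angle is ∠K = 180° − ∠L − ∠M = 54.40°.
Law of sines: KL = LM·sin M/sin K ≈ 488.05.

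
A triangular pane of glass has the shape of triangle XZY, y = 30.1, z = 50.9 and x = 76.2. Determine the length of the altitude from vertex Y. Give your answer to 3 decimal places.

Semiperimeter s = (76.2 + 50.9 + 30.1)/2 = 78.6.
Heron's formula: area = √(78.6·2.4·27.7·48.5) ≈ 503.42.
The altitude from Y has length 2·area/y ≈ 33.45.

h_Y ≈ 33.450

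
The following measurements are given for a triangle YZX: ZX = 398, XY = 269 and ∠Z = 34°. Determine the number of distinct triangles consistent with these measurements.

2

ZX·sin Z = 398·sin(34°) ≈ 222.6.
Since ZX sin Z < XY < ZX (222.6 < 269 < 398), two triangles exist.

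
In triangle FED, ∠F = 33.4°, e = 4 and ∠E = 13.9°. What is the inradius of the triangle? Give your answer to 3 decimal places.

1.061

The third angle is ∠D = 180° − ∠F − ∠E = 132.70°.
Law of sines: f = e·sin F/sin E ≈ 9.166.
Law of sines: d = e·sin D/sin E ≈ 12.237.
Area = ½·e·f·sin D ≈ 13.472.
Semiperimeter s = (9.166+4+12.237)/2 = 12.701.
Inradius = area/s = 13.472/12.701 ≈ 1.0607.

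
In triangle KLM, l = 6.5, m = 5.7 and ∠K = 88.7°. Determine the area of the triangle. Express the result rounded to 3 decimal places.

18.520

Area = ½·l·m·sin K ≈ 18.52.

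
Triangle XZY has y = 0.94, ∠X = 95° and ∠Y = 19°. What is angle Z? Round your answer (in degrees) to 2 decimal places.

The third angle is ∠Z = 180° − ∠Y − ∠X = 66.00°.

66.00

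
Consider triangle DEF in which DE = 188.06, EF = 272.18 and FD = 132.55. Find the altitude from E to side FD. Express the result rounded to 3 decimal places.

Semiperimeter s = (272.18 + 132.55 + 188.06)/2 = 296.39.
Heron's formula: area = √(296.39·24.215·163.84·108.33) ≈ 11287.
The altitude from E has length 2·area/FD ≈ 170.31.

170.306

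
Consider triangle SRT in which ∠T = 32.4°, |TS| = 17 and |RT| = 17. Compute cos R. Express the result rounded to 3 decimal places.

0.279

By the law of cosines, |SR|² = |RT|² + |TS|² − 2·|RT|·|TS|·cos T = 89.978, so |SR| ≈ 9.4857.
Law of cosines again: cos R = (|SR|² + |RT|² − |TS|²)/(2·|SR|·|RT|) ≈ 0.27899, so ∠R ≈ 73.80°.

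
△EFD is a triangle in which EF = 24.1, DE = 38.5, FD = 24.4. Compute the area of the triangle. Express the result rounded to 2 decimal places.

Semiperimeter s = (24.4 + 38.5 + 24.1)/2 = 43.5.
Heron's formula: area = √(43.5·19.1·5·19.4) ≈ 283.89.

area ≈ 283.89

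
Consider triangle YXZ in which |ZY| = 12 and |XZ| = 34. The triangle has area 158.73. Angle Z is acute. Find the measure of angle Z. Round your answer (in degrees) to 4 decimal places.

From area = ½·|XZ|·|ZY|·sin Z, we get sin Z = 2·area/(|XZ|·|ZY|) ≈ 0.77809.
Taking the acute solution, ∠Z ≈ 51.09°.

51.0859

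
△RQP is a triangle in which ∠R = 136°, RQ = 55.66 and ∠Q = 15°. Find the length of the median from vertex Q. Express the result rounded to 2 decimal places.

The third angle is ∠P = 180° − ∠R − ∠Q = 29.00°.
Law of sines: QP = RQ·sin R/sin P ≈ 79.752.
Law of sines: PR = RQ·sin Q/sin P ≈ 29.714.
Median from Q: ½√(2·RQ² + 2·QP² − PR²) ≈ 67.145.

m_Q ≈ 67.15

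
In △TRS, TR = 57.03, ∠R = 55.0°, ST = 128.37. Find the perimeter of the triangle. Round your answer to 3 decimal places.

Law of sines: sin S = TR·sin R/ST ≈ 0.36392.
Since ST ≥ TR, only the acute value applies: ∠S ≈ 21.34°.
Then ∠T = 180° − ∠R − ∠S ≈ 103.66°.
Law of sines gives RS = ST·sin T/sin R ≈ 152.28.
Semiperimeter s = (152.28+128.37+57.03)/2 = 168.84.
Perimeter = 152.28 + 128.37 + 57.03 = 337.68.

perimeter ≈ 337.679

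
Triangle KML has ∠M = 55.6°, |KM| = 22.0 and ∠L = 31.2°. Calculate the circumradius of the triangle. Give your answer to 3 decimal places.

21.234

The third angle is ∠K = 180° − ∠M − ∠L = 93.20°.
Law of sines: |ML| = |KM|·sin K/sin L ≈ 42.403.
Law of sines: |LK| = |KM|·sin M/sin L ≈ 35.042.
Circumradius = |KM|/(2 sin L) ≈ 21.234.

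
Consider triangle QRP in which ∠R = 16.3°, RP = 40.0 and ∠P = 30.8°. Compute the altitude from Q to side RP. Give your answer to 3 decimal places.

The third angle is ∠Q = 180° − ∠R − ∠P = 132.90°.
Law of sines: PQ = RP·sin R/sin Q ≈ 15.326.
Law of sines: QR = RP·sin P/sin Q ≈ 27.96.
Area = ½·RP·PQ·sin P ≈ 156.95.
The altitude from Q has length 2·area/RP ≈ 7.8474.

h_Q ≈ 7.847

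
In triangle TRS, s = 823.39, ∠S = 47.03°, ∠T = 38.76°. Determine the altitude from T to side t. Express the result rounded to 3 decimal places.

821.168

The third angle is ∠R = 180° − ∠S − ∠T = 94.21°.
Law of sines: t = s·sin T/sin S ≈ 704.5.
Law of sines: r = s·sin R/sin S ≈ 1122.3.
Area = ½·s·t·sin R ≈ 2.8926e+05.
The altitude from T has length 2·area/t ≈ 821.17.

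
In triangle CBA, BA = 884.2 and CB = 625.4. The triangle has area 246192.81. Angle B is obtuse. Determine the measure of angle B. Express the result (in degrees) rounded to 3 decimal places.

From area = ½·CB·BA·sin B, we get sin B = 2·area/(CB·BA) ≈ 0.89042.
Taking the obtuse solution, ∠B ≈ 117.07°.

∠B ≈ 117.073°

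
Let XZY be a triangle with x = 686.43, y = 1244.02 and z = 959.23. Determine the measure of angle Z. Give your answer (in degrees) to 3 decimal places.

By the law of cosines, cos Z = (y² + x² − z²) / (2·y·x) ≈ 0.64329, so ∠Z ≈ 49.96°.

∠Z ≈ 49.963°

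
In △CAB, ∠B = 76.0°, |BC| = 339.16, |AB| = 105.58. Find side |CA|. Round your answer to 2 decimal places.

By the law of cosines, |CA|² = |AB|² + |BC|² − 2·|AB|·|BC|·cos B = 1.0885e+05, so |CA| ≈ 329.93.

329.93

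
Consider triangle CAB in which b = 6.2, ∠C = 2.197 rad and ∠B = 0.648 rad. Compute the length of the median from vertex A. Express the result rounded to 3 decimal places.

The third angle is ∠A = π − ∠B − ∠C = 0.297 rad.
Law of sines: c = b·sin C/sin B ≈ 8.3228.
Law of sines: a = b·sin A/sin B ≈ 3.0021.
Median from A: ½√(2·b² + 2·c² − a²) ≈ 7.1834.

m_A ≈ 7.183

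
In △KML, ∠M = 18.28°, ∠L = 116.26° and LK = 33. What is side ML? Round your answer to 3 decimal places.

The third angle is ∠K = 180° − ∠M − ∠L = 45.46°.
Law of sines: ML = LK·sin K/sin M ≈ 74.989.

74.989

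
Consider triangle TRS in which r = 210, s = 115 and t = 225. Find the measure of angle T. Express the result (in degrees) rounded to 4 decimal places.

∠T ≈ 82.0264°

By the law of cosines, cos T = (r² + s² − t²) / (2·r·s) ≈ 0.13872, so ∠T ≈ 82.03°.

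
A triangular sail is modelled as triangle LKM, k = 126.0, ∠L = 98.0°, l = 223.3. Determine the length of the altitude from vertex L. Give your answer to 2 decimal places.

Law of sines: sin K = k·sin L/l ≈ 0.55877.
Since l ≥ k, only the acute value applies: ∠K ≈ 33.97°.
Then ∠M = 180° − ∠L − ∠K ≈ 48.03°.
Law of sines gives m = l·sin M/sin L ≈ 167.65.
Area = ½·l·k·sin M ≈ 10459.
The altitude from L has length 2·area/l ≈ 93.679.

h_L ≈ 93.68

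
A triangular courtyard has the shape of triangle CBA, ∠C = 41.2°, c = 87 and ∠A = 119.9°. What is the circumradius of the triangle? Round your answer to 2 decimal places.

The third angle is ∠B = 180° − ∠A − ∠C = 18.90°.
Law of sines: b = c·sin B/sin C ≈ 42.783.
Law of sines: a = c·sin A/sin C ≈ 114.5.
Circumradius = c/(2 sin C) ≈ 66.04.

R ≈ 66.04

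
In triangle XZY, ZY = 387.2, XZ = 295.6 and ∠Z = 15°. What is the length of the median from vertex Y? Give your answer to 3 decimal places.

m_Y ≈ 247.411

By the law of cosines, YX² = XZ² + ZY² − 2·XZ·ZY·cos Z = 16191, so YX ≈ 127.24.
Median from Y: ½√(2·ZY² + 2·YX² − XZ²) ≈ 247.41.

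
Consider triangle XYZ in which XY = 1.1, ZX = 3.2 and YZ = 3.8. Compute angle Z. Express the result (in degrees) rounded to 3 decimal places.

By the law of cosines, cos Z = (YZ² + ZX² − XY²) / (2·YZ·ZX) ≈ 0.96505, so ∠Z ≈ 15.19°.

∠Z ≈ 15.193°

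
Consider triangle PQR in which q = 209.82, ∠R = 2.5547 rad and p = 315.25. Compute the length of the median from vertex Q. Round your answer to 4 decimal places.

By the law of cosines, r² = p² + q² − 2·p·q·cos R = 2.5356e+05, so r ≈ 503.55.
Median from Q: ½√(2·r² + 2·p² − q²) ≈ 406.78.

406.7751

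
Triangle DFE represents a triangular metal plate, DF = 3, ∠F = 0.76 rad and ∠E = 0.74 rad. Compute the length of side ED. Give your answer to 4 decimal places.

3.0651

The third angle is ∠D = π − ∠F − ∠E = 1.642 rad.
Law of sines: ED = DF·sin F/sin E ≈ 3.0651.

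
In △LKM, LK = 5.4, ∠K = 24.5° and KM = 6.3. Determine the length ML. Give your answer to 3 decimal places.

By the law of cosines, ML² = LK² + KM² − 2·LK·KM·cos K = 6.9362, so ML ≈ 2.6337.

2.634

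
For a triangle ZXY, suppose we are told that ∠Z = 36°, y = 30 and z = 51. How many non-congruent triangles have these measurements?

y·sin Z = 30·sin(36°) ≈ 17.63.
Since z ≥ y, exactly one triangle exists.

1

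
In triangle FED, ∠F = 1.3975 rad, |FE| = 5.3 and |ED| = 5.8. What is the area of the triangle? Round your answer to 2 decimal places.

Law of sines: sin D = |FE|·sin F/|ED| ≈ 0.90011.
Since |ED| ≥ |FE|, only the acute value applies: ∠D ≈ 1.1200 rad.
Then ∠E = π − ∠F − ∠D ≈ 0.6241 rad.
Law of sines gives |DF| = |ED|·sin E/sin F ≈ 3.4408.
Area = ½·|ED|·|FE|·sin E ≈ 8.9815.

8.98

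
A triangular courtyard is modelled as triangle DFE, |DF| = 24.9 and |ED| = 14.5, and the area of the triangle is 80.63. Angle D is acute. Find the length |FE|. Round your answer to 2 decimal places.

13.57

From area = ½·|ED|·|DF|·sin D, we get sin D = 2·area/(|ED|·|DF|) ≈ 0.44664.
Taking the acute solution, ∠D ≈ 26.53°.
Law of cosines then gives |FE| ≈ 13.572.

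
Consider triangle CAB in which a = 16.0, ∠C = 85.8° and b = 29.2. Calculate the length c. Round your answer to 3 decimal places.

By the law of cosines, c² = a² + b² − 2·a·b·cos C = 1040.2, so c ≈ 32.252.

32.252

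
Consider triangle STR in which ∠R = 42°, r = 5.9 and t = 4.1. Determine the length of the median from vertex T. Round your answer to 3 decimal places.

6.885

Law of sines: sin T = t·sin R/r ≈ 0.46499.
Since r ≥ t, only the acute value applies: ∠T ≈ 27.71°.
Then ∠S = 180° − ∠R − ∠T ≈ 110.29°.
Law of sines gives s = r·sin S/sin R ≈ 8.2703.
Median from T: ½√(2·r² + 2·s² − t²) ≈ 6.8848.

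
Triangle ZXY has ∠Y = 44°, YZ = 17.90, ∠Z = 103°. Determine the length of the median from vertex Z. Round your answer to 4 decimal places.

m_Z ≈ 12.8236

The third angle is ∠X = 180° − ∠Y − ∠Z = 33.00°.
Law of sines: XY = YZ·sin Z/sin X ≈ 32.023.
Law of sines: ZX = YZ·sin Y/sin X ≈ 22.831.
Median from Z: ½√(2·YZ² + 2·ZX² − XY²) ≈ 12.824.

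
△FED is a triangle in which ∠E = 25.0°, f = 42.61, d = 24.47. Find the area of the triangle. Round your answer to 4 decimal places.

Area = ½·d·f·sin E ≈ 220.32.

area ≈ 220.3250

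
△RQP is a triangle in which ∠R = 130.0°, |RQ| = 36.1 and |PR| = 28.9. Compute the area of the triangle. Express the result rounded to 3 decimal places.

399.603

Area = ½·|PR|·|RQ|·sin R ≈ 399.6.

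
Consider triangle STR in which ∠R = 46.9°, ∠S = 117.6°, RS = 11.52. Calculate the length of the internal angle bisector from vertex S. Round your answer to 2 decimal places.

The third angle is ∠T = 180° − ∠R − ∠S = 15.50°.
Law of sines: TR = RS·sin S/sin T ≈ 38.202.
Law of sines: ST = RS·sin R/sin T ≈ 31.476.
The bisector from S has length 2·RS·ST·cos(∠S/2)/(RS+ST) ≈ 8.7374.

t_S ≈ 8.74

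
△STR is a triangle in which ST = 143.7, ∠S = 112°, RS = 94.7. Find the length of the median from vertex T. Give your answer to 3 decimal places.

By the law of cosines, TR² = RS² + ST² − 2·RS·ST·cos S = 39813, so TR ≈ 199.53.
Median from T: ½√(2·ST² + 2·TR² − RS²) ≈ 167.3.

m_T ≈ 167.301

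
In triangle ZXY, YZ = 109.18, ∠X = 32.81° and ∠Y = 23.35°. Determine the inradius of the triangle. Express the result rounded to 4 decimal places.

The third angle is ∠Z = 180° − ∠X − ∠Y = 123.84°.
Law of sines: XY = YZ·sin Z/sin X ≈ 167.36.
Law of sines: ZX = YZ·sin Y/sin X ≈ 79.861.
Area = ½·YZ·XY·sin Y ≈ 3621.1.
Semiperimeter s = (167.36+109.18+79.861)/2 = 178.2.
Inradius = area/s = 3621.1/178.2 ≈ 20.32.

20.3203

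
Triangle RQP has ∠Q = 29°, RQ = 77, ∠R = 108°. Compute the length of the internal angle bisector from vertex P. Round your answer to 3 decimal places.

The third angle is ∠P = 180° − ∠R − ∠Q = 43.00°.
Law of sines: QP = RQ·sin R/sin P ≈ 107.38.
Law of sines: PR = RQ·sin Q/sin P ≈ 54.737.
The bisector from P has length 2·QP·PR·cos(∠P/2)/(QP+PR) ≈ 67.465.

t_P ≈ 67.465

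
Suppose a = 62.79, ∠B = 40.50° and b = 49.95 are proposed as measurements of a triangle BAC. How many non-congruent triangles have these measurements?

a·sin B = 62.79·sin(40.50°) ≈ 40.78.
Since a sin B < b < a (40.78 < 49.95 < 62.79), two triangles exist.

2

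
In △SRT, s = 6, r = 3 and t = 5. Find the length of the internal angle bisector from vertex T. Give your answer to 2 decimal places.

t_T ≈ 3.53

By the law of cosines, cos T = (s² + r² − t²) / (2·s·r) ≈ 0.55556, so ∠T ≈ 0.982 rad.
The bisector from T has length 2·s·r·cos(∠T/2)/(s+r) ≈ 3.5277.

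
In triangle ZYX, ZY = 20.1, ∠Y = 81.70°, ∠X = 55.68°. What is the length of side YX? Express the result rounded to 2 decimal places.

16.48

The third angle is ∠Z = 180° − ∠Y − ∠X = 42.62°.
Law of sines: YX = ZY·sin Z/sin X ≈ 16.479.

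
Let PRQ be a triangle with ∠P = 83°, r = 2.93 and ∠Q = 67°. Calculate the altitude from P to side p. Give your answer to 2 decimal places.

2.70

The third angle is ∠R = 180° − ∠Q − ∠P = 30.00°.
Law of sines: p = r·sin P/sin R ≈ 5.8163.
Law of sines: q = r·sin Q/sin R ≈ 5.3942.
Area = ½·r·p·sin Q ≈ 7.8435.
The altitude from P has length 2·area/p ≈ 2.6971.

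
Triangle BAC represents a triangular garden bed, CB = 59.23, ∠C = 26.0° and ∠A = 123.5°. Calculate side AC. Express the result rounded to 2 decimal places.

The third angle is ∠B = 180° − ∠A − ∠C = 30.50°.
Law of sines: AC = CB·sin B/sin A ≈ 36.05.

36.05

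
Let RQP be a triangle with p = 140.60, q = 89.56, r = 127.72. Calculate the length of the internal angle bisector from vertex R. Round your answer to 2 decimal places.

t_R ≈ 93.35

By the law of cosines, cos R = (q² + p² − r²) / (2·q·p) ≈ 0.45572, so ∠R ≈ 1.098 rad.
The bisector from R has length 2·q·p·cos(∠R/2)/(q+p) ≈ 93.352.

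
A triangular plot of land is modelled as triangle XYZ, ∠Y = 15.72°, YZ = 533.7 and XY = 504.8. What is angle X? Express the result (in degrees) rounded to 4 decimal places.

By the law of cosines, ZX² = XY² + YZ² − 2·XY·YZ·cos Y = 20989, so ZX ≈ 144.87.
Law of cosines again: cos X = (ZX² + XY² − YZ²)/(2·ZX·XY) ≈ -0.06170, so ∠X ≈ 93.54°.

93.5371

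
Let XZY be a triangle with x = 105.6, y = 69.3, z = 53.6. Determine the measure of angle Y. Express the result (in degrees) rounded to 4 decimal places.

By the law of cosines, cos Y = (x² + z² − y²) / (2·x·z) ≈ 0.81463, so ∠Y ≈ 35.45°.

35.4496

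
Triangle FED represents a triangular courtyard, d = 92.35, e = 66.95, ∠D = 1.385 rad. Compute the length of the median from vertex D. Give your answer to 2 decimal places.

Law of sines: sin E = e·sin D/d ≈ 0.71248.
Since d ≥ e, only the acute value applies: ∠E ≈ 0.793 rad.
Then ∠F = π − ∠D − ∠E ≈ 0.964 rad.
Law of sines gives f = d·sin F/sin D ≈ 77.169.
Median from D: ½√(2·f² + 2·e² − d²) ≈ 55.556.

55.56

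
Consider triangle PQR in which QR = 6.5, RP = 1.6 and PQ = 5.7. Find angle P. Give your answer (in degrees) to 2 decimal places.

By the law of cosines, cos P = (RP² + PQ² − QR²) / (2·RP·PQ) ≈ -0.39474, so ∠P ≈ 113.25°.

113.25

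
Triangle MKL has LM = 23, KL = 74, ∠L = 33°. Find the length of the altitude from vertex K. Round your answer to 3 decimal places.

By the law of cosines, MK² = KL² + LM² − 2·KL·LM·cos L = 3150.2, so MK ≈ 56.126.
Area = ½·KL·LM·sin L ≈ 463.49.
The altitude from K has length 2·area/LM ≈ 40.303.

h_K ≈ 40.303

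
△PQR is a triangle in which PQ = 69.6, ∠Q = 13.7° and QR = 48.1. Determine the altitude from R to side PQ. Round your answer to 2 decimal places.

By the law of cosines, RP² = PQ² + QR² − 2·PQ·QR·cos Q = 652.74, so RP ≈ 25.549.
Area = ½·PQ·QR·sin Q ≈ 396.44.
The altitude from R has length 2·area/PQ ≈ 11.392.

11.39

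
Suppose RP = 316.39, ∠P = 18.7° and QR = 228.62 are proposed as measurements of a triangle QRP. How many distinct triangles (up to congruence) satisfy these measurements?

RP·sin P = 316.39·sin(18.7°) ≈ 101.4.
Since RP sin P < QR < RP (101.4 < 228.62 < 316.39), two triangles exist.

2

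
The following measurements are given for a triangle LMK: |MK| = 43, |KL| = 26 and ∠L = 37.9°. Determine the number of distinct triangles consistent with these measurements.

|KL|·sin L = 26·sin(37.9°) ≈ 15.97.
Since |MK| ≥ |KL|, exactly one triangle exists.

1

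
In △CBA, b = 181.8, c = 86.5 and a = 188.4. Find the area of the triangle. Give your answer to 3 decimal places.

area ≈ 7761.281

Semiperimeter s = (86.5 + 181.8 + 188.4)/2 = 228.35.
Heron's formula: area = √(228.35·141.85·46.55·39.95) ≈ 7761.3.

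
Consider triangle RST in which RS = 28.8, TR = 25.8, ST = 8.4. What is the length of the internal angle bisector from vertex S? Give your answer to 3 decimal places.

11.205

By the law of cosines, cos S = (RS² + ST² − TR²) / (2·RS·ST) ≈ 0.48437, so ∠S ≈ 61.03°.
The bisector from S has length 2·RS·ST·cos(∠S/2)/(RS+ST) ≈ 11.205.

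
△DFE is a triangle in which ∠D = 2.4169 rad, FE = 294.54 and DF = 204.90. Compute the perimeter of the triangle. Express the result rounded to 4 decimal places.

perimeter ≈ 607.3815

Law of sines: sin E = DF·sin D/FE ≈ 0.46116.
Since FE ≥ DF, only the acute value applies: ∠E ≈ 0.4793 rad.
Then ∠F = π − ∠D − ∠E ≈ 0.2454 rad.
Law of sines gives ED = FE·sin F/sin D ≈ 107.94.
Semiperimeter s = (294.54+107.94+204.9)/2 = 303.69.
Perimeter = 294.54 + 107.94 + 204.9 = 607.38.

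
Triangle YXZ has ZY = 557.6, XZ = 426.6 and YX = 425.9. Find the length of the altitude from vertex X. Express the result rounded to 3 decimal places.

322.427

Semiperimeter s = (426.6 + 557.6 + 425.9)/2 = 705.05.
Heron's formula: area = √(705.05·278.45·147.45·279.15) ≈ 89893.
The altitude from X has length 2·area/ZY ≈ 322.43.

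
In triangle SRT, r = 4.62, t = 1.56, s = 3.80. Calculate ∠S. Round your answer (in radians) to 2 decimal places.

0.87

By the law of cosines, cos S = (r² + t² − s²) / (2·r·t) ≈ 0.64782, so ∠S ≈ 0.8661 rad.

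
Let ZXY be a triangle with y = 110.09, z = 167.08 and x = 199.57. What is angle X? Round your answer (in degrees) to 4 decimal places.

∠X ≈ 89.6771°

By the law of cosines, cos X = (y² + z² − x²) / (2·y·z) ≈ 0.00564, so ∠X ≈ 89.68°.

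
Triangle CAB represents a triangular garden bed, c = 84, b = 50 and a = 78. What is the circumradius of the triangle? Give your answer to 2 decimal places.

42.83

By the law of cosines, cos C = (a² + b² − c²) / (2·a·b) ≈ 0.19590, so ∠C ≈ 78.70°.
Circumradius = c/(2 sin C) ≈ 42.83.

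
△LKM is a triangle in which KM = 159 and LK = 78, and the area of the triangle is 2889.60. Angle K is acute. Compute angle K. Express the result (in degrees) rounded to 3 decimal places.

∠K ≈ 27.774°

From area = ½·LK·KM·sin K, we get sin K = 2·area/(LK·KM) ≈ 0.46599.
Taking the acute solution, ∠K ≈ 27.77°.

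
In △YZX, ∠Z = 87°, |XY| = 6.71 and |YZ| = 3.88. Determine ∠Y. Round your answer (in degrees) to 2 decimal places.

57.73

Law of sines: sin X = |YZ|·sin Z/|XY| ≈ 0.57745.
Since |XY| ≥ |YZ|, only the acute value applies: ∠X ≈ 35.27°.
Then ∠Y = 180° − ∠Z − ∠X ≈ 57.73°.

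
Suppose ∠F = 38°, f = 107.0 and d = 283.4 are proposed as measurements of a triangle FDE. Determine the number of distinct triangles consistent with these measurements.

0

d·sin F = 283.4·sin(38°) ≈ 174.5.
Since f = 107.0 < 174.5 = d sin F, no triangle exists.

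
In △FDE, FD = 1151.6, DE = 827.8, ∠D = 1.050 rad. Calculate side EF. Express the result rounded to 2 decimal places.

1030.91

By the law of cosines, EF² = FD² + DE² − 2·FD·DE·cos D = 1.0628e+06, so EF ≈ 1030.9.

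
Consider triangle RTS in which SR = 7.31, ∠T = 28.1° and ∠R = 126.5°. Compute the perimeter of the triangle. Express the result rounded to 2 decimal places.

26.44

The third angle is ∠S = 180° − ∠R − ∠T = 25.40°.
Law of sines: TS = SR·sin R/sin T ≈ 12.476.
Law of sines: RT = SR·sin S/sin T ≈ 6.657.
Semiperimeter s = (12.476+7.31+6.657)/2 = 13.221.
Perimeter = 12.476 + 7.31 + 6.657 = 26.443.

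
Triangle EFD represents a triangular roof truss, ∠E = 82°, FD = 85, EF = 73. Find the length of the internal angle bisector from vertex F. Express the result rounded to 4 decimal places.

73.8688

Law of sines: sin D = EF·sin E/FD ≈ 0.85047.
Since FD ≥ EF, only the acute value applies: ∠D ≈ 58.26°.
Then ∠F = 180° − ∠E − ∠D ≈ 39.74°.
Law of sines gives DE = FD·sin F/sin E ≈ 54.872.
The bisector from F has length 2·EF·FD·cos(∠F/2)/(EF+FD) ≈ 73.869.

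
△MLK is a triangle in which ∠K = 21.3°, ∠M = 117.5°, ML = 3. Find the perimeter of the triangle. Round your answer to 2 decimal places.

The third angle is ∠L = 180° − ∠K − ∠M = 41.20°.
Law of sines: LK = ML·sin M/sin K ≈ 7.3256.
Law of sines: KM = ML·sin L/sin K ≈ 5.4399.
Semiperimeter s = (7.3256+5.4399+3)/2 = 7.8828.
Perimeter = 7.3256 + 5.4399 + 3 = 15.766.

perimeter ≈ 15.77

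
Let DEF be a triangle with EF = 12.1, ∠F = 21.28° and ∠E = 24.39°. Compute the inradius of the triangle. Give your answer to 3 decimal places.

1.216

The third angle is ∠D = 180° − ∠E − ∠F = 134.33°.
Law of sines: FD = EF·sin E/sin D ≈ 6.9851.
Law of sines: DE = EF·sin F/sin D ≈ 6.139.
Area = ½·EF·FD·sin F ≈ 15.337.
Semiperimeter s = (12.1+6.9851+6.139)/2 = 12.612.
Inradius = area/s = 15.337/12.612 ≈ 1.2161.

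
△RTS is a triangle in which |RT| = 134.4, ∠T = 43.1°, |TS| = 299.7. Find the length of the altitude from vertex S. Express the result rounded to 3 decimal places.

h_S ≈ 204.777

By the law of cosines, |SR|² = |RT|² + |TS|² − 2·|RT|·|TS|·cos T = 49062, so |SR| ≈ 221.5.
Area = ½·|RT|·|TS|·sin T ≈ 13761.
The altitude from S has length 2·area/|RT| ≈ 204.78.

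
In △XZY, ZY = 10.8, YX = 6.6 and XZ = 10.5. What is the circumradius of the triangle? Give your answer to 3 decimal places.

By the law of cosines, cos X = (YX² + XZ² − ZY²) / (2·YX·XZ) ≈ 0.26818, so ∠X ≈ 74.44°.
Circumradius = ZY/(2 sin X) ≈ 5.6053.

5.605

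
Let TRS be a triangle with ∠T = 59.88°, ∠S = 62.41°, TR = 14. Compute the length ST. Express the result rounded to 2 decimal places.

The third angle is ∠R = 180° − ∠S − ∠T = 57.71°.
Law of sines: ST = TR·sin R/sin S ≈ 13.353.

13.35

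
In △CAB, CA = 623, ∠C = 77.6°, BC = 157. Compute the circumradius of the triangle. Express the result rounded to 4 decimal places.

By the law of cosines, AB² = BC² + CA² − 2·BC·CA·cos C = 3.7077e+05, so AB ≈ 608.91.
Area = ½·BC·CA·sin C ≈ 47765.
Circumradius = AB/(2 sin C) ≈ 311.73.

R ≈ 311.7267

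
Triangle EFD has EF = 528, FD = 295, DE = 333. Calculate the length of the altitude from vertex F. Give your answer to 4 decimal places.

Semiperimeter s = (295 + 333 + 528)/2 = 578.
Heron's formula: area = √(578·283·245·50) ≈ 44764.
The altitude from F has length 2·area/DE ≈ 268.85.

h_F ≈ 268.8506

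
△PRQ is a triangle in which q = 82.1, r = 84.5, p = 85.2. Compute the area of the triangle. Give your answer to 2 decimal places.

area ≈ 3048.23

Semiperimeter s = (85.2 + 84.5 + 82.1)/2 = 125.9.
Heron's formula: area = √(125.9·40.7·41.4·43.8) ≈ 3048.2.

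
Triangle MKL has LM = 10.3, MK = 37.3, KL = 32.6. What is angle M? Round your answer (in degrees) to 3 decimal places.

By the law of cosines, cos M = (LM² + MK² − KL²) / (2·LM·MK) ≈ 0.56563, so ∠M ≈ 55.55°.

55.554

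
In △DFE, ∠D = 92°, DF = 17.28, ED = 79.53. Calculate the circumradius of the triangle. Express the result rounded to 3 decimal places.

R ≈ 41.011

By the law of cosines, FE² = ED² + DF² − 2·ED·DF·cos D = 6719.5, so FE ≈ 81.973.
Area = ½·ED·DF·sin D ≈ 686.72.
Circumradius = FE/(2 sin D) ≈ 41.011.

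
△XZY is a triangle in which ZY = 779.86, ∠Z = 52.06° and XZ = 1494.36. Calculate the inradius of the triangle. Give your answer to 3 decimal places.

By the law of cosines, YX² = XZ² + ZY² − 2·XZ·ZY·cos Z = 1.4082e+06, so YX ≈ 1186.7.
Area = ½·XZ·ZY·sin Z ≈ 4.5955e+05.
Semiperimeter s = (779.86+1186.7+1494.4)/2 = 1730.5.
Inradius = area/s = 4.5955e+05/1730.5 ≈ 265.56.

r ≈ 265.563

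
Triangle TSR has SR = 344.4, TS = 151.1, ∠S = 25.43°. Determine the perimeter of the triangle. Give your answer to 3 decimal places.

perimeter ≈ 713.328

By the law of cosines, RT² = TS² + SR² − 2·TS·SR·cos S = 47449, so RT ≈ 217.83.
Semiperimeter s = (344.4+217.83+151.1)/2 = 356.66.
Perimeter = 344.4 + 217.83 + 151.1 = 713.33.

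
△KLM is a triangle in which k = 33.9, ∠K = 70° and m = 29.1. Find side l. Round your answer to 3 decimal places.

Law of sines: sin M = m·sin K/k ≈ 0.80664.
Since k ≥ m, only the acute value applies: ∠M ≈ 53.77°.
Then ∠L = 180° − ∠K − ∠M ≈ 56.23°.
Law of sines gives l = k·sin L/sin K ≈ 29.989.

29.989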